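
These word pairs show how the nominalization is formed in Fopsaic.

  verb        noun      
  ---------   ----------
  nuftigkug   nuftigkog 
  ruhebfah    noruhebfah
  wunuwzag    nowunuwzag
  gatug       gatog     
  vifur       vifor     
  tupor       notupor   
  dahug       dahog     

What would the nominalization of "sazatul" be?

"sazatul" has last vowel 'u'. The stems whose last vowel is 'u' (dahug → dahog, vifur → vifor, gatug → gatog) change the last vowel to 'o'.
The other pattern: stems whose last vowel is 'a' or 'o' add the prefix no-.
So sazatul → sazatol.

sazatol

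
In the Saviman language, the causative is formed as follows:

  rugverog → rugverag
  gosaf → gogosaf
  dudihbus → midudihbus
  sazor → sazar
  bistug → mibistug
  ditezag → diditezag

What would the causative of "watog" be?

"watog" has last vowel 'o'. The stems whose last vowel is 'o' (sazor → sazar, rugverog → rugverag) change the last vowel to 'a'.
The other patterns: stems whose last vowel is 'u' add the prefix mi-; stems whose last vowel is 'a' repeat the first consonant+vowel as a prefix.
So watog → watag.

watag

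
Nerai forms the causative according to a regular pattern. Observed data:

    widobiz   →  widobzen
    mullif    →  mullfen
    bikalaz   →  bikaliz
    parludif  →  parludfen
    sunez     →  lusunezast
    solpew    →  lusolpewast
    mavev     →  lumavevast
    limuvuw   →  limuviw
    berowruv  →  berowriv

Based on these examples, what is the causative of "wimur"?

wimir

"wimur" has last vowel 'u'. The stems whose last vowel is 'u' (berowruv → berowriv, limuvuw → limuviw) change the last vowel to 'i'.
The other patterns: stems whose last vowel is 'e' add lu- … -ast around the stem; stems whose last vowel is 'i' delete the last vowel and add -en.
So wimur → wimir.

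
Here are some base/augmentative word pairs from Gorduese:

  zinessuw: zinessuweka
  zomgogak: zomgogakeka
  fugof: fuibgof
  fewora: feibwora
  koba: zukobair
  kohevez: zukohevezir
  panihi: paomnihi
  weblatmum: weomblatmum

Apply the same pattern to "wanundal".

waomnundal

fewora and koba both end in -a yet inflect differently (feibwora, zukobair), so the final letter is not what conditions the rule; the first letter is.
"wanundal" begins with w-. The one such stem in the data (weblatmum → weomblatmum) inserts -om- after the first vowel (as does panihi), so the same rule applies.
The other patterns: stems beginning with z- add -eka; stems beginning with f- insert -ib- after the first vowel; stems beginning with k- add zu- … -ir around the stem.
So wanundal → waomnundal.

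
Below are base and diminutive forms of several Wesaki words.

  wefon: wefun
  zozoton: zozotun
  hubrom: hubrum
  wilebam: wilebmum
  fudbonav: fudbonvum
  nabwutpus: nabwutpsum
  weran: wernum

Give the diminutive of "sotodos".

sotodus

hubrom and wilebam both end in -m yet inflect differently (hubrum, wilebmum), so the final letter is not what conditions the rule; the last vowel is.
"sotodos" has last vowel 'o'. The stems whose last vowel is 'o' (wefon → wefun, zozoton → zozotun, hubrom → hubrum) change the last vowel to 'u'.
The other pattern: stems whose last vowel is 'a' or 'u' delete the last vowel and add -um.
So sotodos → sotodus.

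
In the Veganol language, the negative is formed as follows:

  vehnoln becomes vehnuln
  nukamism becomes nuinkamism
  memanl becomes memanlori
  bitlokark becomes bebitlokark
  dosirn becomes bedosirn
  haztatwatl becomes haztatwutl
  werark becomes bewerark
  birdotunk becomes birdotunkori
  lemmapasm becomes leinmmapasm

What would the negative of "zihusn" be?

birdotunk and werark both end in -k yet inflect differently (birdotunkori, bewerark), so the final letter is not what conditions the rule; the second-to-last letter is.
"zihusn" has second-to-last letter 's'. The stems whose second-to-last letter is 's' (nukamism → nuinkamism, lemmapasm → leinmmapasm) insert -in- after the first vowel.
The other patterns: stems whose second-to-last letter is 'n' add -ori; stems whose second-to-last letter is 'r' add the prefix be-; stems whose second-to-last letter is 'l' or 't' change the last vowel to 'u'.
So zihusn → ziinhusn.

ziinhusn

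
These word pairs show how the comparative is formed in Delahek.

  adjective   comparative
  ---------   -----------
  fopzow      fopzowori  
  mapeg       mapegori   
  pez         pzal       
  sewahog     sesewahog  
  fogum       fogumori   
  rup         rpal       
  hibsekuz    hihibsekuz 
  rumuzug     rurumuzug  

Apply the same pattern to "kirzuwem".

"kirzuwem" has 3 vowels. The stems with 3 vowels (rumuzug → rurumuzug, hibsekuz → hihibsekuz, sewahog → sesewahog) repeat the first consonant+vowel as a prefix.
The other patterns: stems with 1 vowel delete the last vowel and add -al; stems with 2 vowels add -ori.
So kirzuwem → kikirzuwem.

kikirzuwem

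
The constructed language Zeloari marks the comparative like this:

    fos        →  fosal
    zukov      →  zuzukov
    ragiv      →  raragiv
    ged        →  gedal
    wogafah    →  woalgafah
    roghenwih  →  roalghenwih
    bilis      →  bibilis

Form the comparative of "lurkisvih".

"lurkisvih" has 3 vowels. The stems with 3 vowels (roghenwih → roalghenwih, wogafah → woalgafah) insert -al- after the first vowel.
So lurkisvih → lualrkisvih.

lualrkisvih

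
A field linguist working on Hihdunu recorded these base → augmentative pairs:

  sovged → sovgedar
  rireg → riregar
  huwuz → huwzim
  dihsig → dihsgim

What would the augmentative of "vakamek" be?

vakamekar

"vakamek" has last vowel 'e'. The stems whose last vowel is 'e' (sovged → sovgedar, rireg → riregar) add -ar.
So vakamek → vakamekar.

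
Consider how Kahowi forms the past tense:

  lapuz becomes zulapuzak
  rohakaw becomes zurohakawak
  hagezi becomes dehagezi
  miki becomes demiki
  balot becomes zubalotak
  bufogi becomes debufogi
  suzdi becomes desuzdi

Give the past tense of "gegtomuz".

zugegtomuzak

bufogi and balot both begin with b- yet inflect differently (debufogi, zubalotak), so the first letter is not what conditions the rule; the final letter is.
"gegtomuz" ends in -z. The one such stem in the data (lapuz → zulapuzak) adds zu- … -ak around the stem, so the same rule applies.
The other pattern: stems ending in -i add the prefix de-.
So gegtomuz → zugegtomuzak.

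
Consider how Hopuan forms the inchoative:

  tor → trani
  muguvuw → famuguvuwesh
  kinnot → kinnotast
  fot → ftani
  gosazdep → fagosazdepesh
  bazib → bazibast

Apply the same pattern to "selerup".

"selerup" has 3 vowels. The stems with 3 vowels (muguvuw → famuguvuwesh, gosazdep → fagosazdepesh) add fa- … -esh around the stem.
So selerup → faselerupesh.

faselerupesh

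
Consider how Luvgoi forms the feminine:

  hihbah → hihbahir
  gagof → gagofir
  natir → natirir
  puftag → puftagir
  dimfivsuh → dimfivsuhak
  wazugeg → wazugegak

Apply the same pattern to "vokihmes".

hihbah and dimfivsuh both end in -h yet inflect differently (hihbahir, dimfivsuhak), so the final letter is not what conditions the rule; the number of vowels is.
"vokihmes" has 3 vowels. The stems with 3 vowels (dimfivsuh → dimfivsuhak, wazugeg → wazugegak) add -ak.
So vokihmes → vokihmesak.

vokihmesak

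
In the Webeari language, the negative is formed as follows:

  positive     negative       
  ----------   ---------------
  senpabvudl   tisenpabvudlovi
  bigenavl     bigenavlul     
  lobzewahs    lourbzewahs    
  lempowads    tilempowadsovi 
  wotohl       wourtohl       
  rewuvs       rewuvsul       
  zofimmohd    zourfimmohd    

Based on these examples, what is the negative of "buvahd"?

lempowads and lobzewahs both end in -s yet inflect differently (tilempowadsovi, lourbzewahs), so the final letter is not what conditions the rule; the second-to-last letter is.
"buvahd" has second-to-last letter 'h'. The stems whose second-to-last letter is 'h' (zofimmohd → zourfimmohd, lobzewahs → lourbzewahs, wotohl → wourtohl) insert -ur- after the first vowel.
So buvahd → buurvahd.

buurvahd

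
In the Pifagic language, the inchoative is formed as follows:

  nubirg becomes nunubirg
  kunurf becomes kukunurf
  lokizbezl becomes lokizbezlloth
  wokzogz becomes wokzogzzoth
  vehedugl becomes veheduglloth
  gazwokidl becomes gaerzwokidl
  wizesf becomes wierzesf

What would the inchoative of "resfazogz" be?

lokizbezl and gazwokidl both end in -l yet inflect differently (lokizbezlloth, gaerzwokidl), so the final letter is not what conditions the rule; the second-to-last letter is.
"resfazogz" has second-to-last letter 'g'. The stems whose second-to-last letter is 'g' (wokzogz → wokzogzzoth, vehedugl → veheduglloth) double the final consonant and add -oth.
So resfazogz → resfazogzzoth.

resfazogzzoth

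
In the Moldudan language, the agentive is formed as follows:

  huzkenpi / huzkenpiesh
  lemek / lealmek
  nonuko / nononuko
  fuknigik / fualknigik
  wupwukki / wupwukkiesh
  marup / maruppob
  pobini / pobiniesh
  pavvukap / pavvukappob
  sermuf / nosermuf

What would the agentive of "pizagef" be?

nopizagef

pobini and fuknigik both have last vowel 'i' yet inflect differently (pobiniesh, fualknigik), so the last vowel is not what conditions the rule; the final letter is.
"pizagef" ends in -f. The one such stem in the data (sermuf → nosermuf) adds the prefix no-, so the same rule applies.
So pizagef → nopizagef.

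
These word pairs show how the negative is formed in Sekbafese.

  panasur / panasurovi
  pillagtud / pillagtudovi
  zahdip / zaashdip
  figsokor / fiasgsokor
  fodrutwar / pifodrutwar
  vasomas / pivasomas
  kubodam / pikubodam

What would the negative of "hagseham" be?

panasur and figsokor both end in -r yet inflect differently (panasurovi, fiasgsokor), so the final letter is not what conditions the rule; the last vowel is.
"hagseham" has last vowel 'a'. The stems whose last vowel is 'a' (fodrutwar → pifodrutwar, vasomas → pivasomas, kubodam → pikubodam) add the prefix pi-.
The other patterns: stems whose last vowel is 'u' add -ovi; stems whose last vowel is 'i' or 'o' insert -as- after the first vowel.
So hagseham → pihagseham.

pihagseham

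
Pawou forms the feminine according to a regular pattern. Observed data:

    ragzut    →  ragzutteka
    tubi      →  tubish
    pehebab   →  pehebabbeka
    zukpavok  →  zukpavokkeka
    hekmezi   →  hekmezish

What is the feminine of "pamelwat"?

"pamelwat" ends in -t. The one such stem in the data (ragzut → ragzutteka) doubles the final consonant and adds -eka (as do pehebab, zukpavok), so the same rule applies.
So pamelwat → pamelwatteka.

pamelwatteka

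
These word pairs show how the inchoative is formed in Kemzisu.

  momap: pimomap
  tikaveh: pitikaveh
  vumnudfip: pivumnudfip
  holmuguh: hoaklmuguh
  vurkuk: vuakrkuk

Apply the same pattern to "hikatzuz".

hiakkatzuz

holmuguh and tikaveh both end in -h yet inflect differently (hoaklmuguh, pitikaveh), so the final letter is not what conditions the rule; the last vowel is.
"hikatzuz" has last vowel 'u'. The stems whose last vowel is 'u' (holmuguh → hoaklmuguh, vurkuk → vuakrkuk) insert -ak- after the first vowel.
The other pattern: stems whose last vowel is 'a', 'e' or 'i' add the prefix pi-.
So hikatzuz → hiakkatzuz.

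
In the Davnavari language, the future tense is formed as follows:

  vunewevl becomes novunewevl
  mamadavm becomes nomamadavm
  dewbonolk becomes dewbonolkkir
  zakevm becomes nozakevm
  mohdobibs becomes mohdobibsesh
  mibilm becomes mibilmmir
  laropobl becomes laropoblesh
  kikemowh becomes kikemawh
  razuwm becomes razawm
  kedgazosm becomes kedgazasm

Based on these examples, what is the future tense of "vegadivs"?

"vegadivs" has second-to-last letter 'v'. The stems whose second-to-last letter is 'v' (vunewevl → novunewevl, zakevm → nozakevm, mamadavm → nomamadavm) add the prefix no-.
The other patterns: stems whose second-to-last letter is 'b' add -esh; stems whose second-to-last letter is 'l' double the final consonant and add -ir; stems whose second-to-last letter is 's' or 'w' change the last vowel to 'a'.
So vegadivs → novegadivs.

novegadivs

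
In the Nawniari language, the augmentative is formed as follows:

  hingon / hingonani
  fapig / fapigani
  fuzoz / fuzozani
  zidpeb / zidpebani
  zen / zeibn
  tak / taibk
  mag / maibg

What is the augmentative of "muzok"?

hingon and zen both end in -n yet inflect differently (hingonani, zeibn), so the final letter is not what conditions the rule; the number of vowels is.
"muzok" has 2 vowels. The stems with 2 vowels (hingon → hingonani, fapig → fapigani, fuzoz → fuzozani) add -ani.
The other pattern: stems with 1 vowel insert -ib- after the first vowel.
So muzok → muzokani.

muzokani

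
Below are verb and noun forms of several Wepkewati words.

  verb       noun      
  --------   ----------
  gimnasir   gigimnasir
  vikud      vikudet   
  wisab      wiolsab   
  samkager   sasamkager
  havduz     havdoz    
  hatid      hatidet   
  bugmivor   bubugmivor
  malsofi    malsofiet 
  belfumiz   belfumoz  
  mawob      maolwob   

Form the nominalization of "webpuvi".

vikud and havduz both have last vowel 'u' yet inflect differently (vikudet, havdoz), so the last vowel is not what conditions the rule; the final letter is.
"webpuvi" ends in -i. The one such stem in the data (malsofi → malsofiet) adds -et, so the same rule applies.
So webpuvi → webpuviet.

webpuviet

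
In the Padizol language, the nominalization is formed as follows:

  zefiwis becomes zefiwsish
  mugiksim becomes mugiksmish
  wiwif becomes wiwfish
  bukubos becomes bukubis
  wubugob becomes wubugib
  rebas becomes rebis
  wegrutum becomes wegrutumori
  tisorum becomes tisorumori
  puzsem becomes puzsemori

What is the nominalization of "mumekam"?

"mumekam" has last vowel 'a'. The one such stem in the data (rebas → rebis) changes the last vowel to 'i' (as do bukubos, wubugob), so the same rule applies.
The other patterns: stems whose last vowel is 'i' delete the last vowel and add -ish; stems whose last vowel is 'e' or 'u' add -ori.
So mumekam → mumekim.

mumekim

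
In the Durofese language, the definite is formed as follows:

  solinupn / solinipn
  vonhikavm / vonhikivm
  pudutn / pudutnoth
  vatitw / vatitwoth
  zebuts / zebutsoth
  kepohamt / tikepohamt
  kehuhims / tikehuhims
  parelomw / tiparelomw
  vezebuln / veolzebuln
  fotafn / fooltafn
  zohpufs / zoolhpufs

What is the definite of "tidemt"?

solinupn and pudutn both end in -n yet inflect differently (solinipn, pudutnoth), so the final letter is not what conditions the rule; the second-to-last letter is.
"tidemt" has second-to-last letter 'm'. The stems whose second-to-last letter is 'm' (kepohamt → tikepohamt, kehuhims → tikehuhims, parelomw → tiparelomw) add the prefix ti-.
So tidemt → titidemt.

titidemt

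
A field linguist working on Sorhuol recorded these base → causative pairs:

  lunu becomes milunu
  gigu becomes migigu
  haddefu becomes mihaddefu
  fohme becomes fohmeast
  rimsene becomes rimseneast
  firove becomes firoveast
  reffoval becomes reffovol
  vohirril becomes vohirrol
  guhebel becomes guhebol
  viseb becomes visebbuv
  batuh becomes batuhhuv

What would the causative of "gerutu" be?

"gerutu" ends in -u. The stems ending in -u (lunu → milunu, gigu → migigu, haddefu → mihaddefu) add the prefix mi-.
The other patterns: stems ending in -e add -ast; stems ending in -l change the last vowel to 'o'; stems ending in -b or -h double the final consonant and add -uv.
So gerutu → migerutu.

migerutu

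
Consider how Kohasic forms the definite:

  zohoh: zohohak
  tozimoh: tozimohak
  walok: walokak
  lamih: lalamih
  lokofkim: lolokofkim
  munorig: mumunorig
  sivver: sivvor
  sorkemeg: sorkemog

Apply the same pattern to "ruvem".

ruvom

zohoh and lamih both end in -h yet inflect differently (zohohak, lalamih), so the final letter is not what conditions the rule; the last vowel is.
"ruvem" has last vowel 'e'. The stems whose last vowel is 'e' (sivver → sivvor, sorkemeg → sorkemog) change the last vowel to 'o'.
So ruvem → ruvom.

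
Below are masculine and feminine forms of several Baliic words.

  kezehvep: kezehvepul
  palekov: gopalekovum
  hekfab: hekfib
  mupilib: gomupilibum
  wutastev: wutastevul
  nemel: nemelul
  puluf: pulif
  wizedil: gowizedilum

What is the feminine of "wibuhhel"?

wibuhhelul

nemel and wizedil both end in -l yet inflect differently (nemelul, gowizedilum), so the final letter is not what conditions the rule; the last vowel is.
"wibuhhel" has last vowel 'e'. The stems whose last vowel is 'e' (wutastev → wutastevul, kezehvep → kezehvepul, nemel → nemelul) add -ul.
So wibuhhel → wibuhhelul.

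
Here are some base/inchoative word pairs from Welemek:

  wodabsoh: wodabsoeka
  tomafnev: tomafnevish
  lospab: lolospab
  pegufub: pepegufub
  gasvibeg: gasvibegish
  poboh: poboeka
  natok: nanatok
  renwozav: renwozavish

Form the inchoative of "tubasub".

"tubasub" ends in -b. The stems ending in -b (lospab → lolospab, pegufub → pepegufub) repeat the first consonant+vowel as a prefix.
The other patterns: stems ending in -h drop the final letter and add -eka; stems ending in -g or -v add -ish.
So tubasub → tutubasub.

tutubasub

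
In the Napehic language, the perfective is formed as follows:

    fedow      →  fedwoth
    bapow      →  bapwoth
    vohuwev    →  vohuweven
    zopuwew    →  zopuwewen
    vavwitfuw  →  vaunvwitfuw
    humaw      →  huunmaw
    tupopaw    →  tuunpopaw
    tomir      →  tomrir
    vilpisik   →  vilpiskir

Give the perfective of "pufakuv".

puunfakuv

"pufakuv" has last vowel 'u'. The one such stem in the data (vavwitfuw → vaunvwitfuw) inserts -un- after the first vowel (as do humaw, tupopaw), so the same rule applies.
The other patterns: stems whose last vowel is 'o' delete the last vowel and add -oth; stems whose last vowel is 'e' add -en; stems whose last vowel is 'i' delete the last vowel and add -ir.
So pufakuv → puunfakuv.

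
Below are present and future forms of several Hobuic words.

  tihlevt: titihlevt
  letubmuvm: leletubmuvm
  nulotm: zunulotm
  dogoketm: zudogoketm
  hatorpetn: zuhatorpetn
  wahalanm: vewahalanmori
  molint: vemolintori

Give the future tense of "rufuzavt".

rurufuzavt

letubmuvm and nulotm both end in -m yet inflect differently (leletubmuvm, zunulotm), so the final letter is not what conditions the rule; the second-to-last letter is.
"rufuzavt" has second-to-last letter 'v'. The stems whose second-to-last letter is 'v' (tihlevt → titihlevt, letubmuvm → leletubmuvm) repeat the first consonant+vowel as a prefix.
So rufuzavt → rurufuzavt.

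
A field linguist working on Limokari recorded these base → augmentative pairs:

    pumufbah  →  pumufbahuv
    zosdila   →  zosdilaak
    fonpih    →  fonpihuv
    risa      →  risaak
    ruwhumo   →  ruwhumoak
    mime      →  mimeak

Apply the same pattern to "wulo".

wuloak

pumufbah and zosdila both have last vowel 'a' yet inflect differently (pumufbahuv, zosdilaak), so the last vowel is not what conditions the rule; whether the stem ends in a vowel or a consonant is.
"wulo" ends in a vowel. The stems ending in a vowel (zosdila → zosdilaak, risa → risaak, ruwhumo → ruwhumoak) add -ak.
The other pattern: stems ending in a consonant add -uv.
So wulo → wuloak.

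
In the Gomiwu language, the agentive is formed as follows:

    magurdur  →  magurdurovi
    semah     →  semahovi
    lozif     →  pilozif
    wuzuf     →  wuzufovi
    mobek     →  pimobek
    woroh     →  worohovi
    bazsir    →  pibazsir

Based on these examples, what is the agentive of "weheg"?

bazsir and magurdur both end in -r yet inflect differently (pibazsir, magurdurovi), so the final letter is not what conditions the rule; the last vowel is.
"weheg" has last vowel 'e'. The one such stem in the data (mobek → pimobek) adds the prefix pi-, so the same rule applies.
The other pattern: stems whose last vowel is 'a', 'o' or 'u' add -ovi.
So weheg → piweheg.

piweheg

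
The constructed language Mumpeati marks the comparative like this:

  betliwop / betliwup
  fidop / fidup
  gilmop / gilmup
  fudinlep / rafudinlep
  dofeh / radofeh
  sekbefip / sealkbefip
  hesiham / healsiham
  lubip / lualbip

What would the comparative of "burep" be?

betliwop and fudinlep both end in -p yet inflect differently (betliwup, rafudinlep), so the final letter is not what conditions the rule; the last vowel is.
"burep" has last vowel 'e'. The stems whose last vowel is 'e' (fudinlep → rafudinlep, dofeh → radofeh) add the prefix ra-.
So burep → raburep.

raburep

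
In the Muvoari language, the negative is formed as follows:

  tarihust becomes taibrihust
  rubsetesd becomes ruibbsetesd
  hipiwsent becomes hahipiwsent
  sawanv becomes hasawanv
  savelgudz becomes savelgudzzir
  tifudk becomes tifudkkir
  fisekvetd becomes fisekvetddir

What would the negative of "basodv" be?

basodvvir

tarihust and hipiwsent both end in -t yet inflect differently (taibrihust, hahipiwsent), so the final letter is not what conditions the rule; the second-to-last letter is.
"basodv" has second-to-last letter 'd'. The stems whose second-to-last letter is 'd' (savelgudz → savelgudzzir, tifudk → tifudkkir) double the final consonant and add -ir.
The other patterns: stems whose second-to-last letter is 's' insert -ib- after the first vowel; stems whose second-to-last letter is 'n' add the prefix ha-.
So basodv → basodvvir.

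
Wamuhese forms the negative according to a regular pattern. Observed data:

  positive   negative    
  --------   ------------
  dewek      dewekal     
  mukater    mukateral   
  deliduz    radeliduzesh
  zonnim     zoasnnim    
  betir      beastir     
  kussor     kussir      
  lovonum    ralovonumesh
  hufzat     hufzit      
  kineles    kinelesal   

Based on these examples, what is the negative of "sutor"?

kussor and mukater both end in -r yet inflect differently (kussir, mukateral), so the final letter is not what conditions the rule; the last vowel is.
"sutor" has last vowel 'o'. The one such stem in the data (kussor → kussir) changes the last vowel to 'i' (as does hufzat), so the same rule applies.
The other patterns: stems whose last vowel is 'e' add -al; stems whose last vowel is 'u' add ra- … -esh around the stem; stems whose last vowel is 'i' insert -as- after the first vowel.
So sutor → sutir.

sutir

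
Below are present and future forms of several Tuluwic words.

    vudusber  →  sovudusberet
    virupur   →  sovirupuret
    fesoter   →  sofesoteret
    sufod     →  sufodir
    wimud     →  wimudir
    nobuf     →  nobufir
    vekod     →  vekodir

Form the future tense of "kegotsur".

sokegotsuret

"kegotsur" ends in -r. The stems ending in -r (vudusber → sovudusberet, virupur → sovirupuret, fesoter → sofesoteret) add so- … -et around the stem.
So kegotsur → sokegotsuret.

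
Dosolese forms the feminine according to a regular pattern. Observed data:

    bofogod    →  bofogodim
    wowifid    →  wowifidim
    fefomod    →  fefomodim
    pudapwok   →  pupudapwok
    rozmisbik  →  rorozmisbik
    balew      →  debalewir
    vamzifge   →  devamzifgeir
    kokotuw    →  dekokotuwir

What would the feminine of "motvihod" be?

motvihodim

bofogod and pudapwok both have last vowel 'o' yet inflect differently (bofogodim, pupudapwok), so the last vowel is not what conditions the rule; the final letter is.
"motvihod" ends in -d. The stems ending in -d (bofogod → bofogodim, wowifid → wowifidim, fefomod → fefomodim) add -im.
So motvihod → motvihodim.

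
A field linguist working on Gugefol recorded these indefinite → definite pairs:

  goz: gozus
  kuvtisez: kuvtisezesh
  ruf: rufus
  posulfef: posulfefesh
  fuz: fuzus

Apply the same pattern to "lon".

kuvtisez and goz both end in -z yet inflect differently (kuvtisezesh, gozus), so the final letter is not what conditions the rule; the number of vowels is.
"lon" has 1 vowel. The stems with 1 vowel (goz → gozus, ruf → rufus, fuz → fuzus) add -us.
The other pattern: stems with 3 vowels add -esh.
So lon → lonus.

lonus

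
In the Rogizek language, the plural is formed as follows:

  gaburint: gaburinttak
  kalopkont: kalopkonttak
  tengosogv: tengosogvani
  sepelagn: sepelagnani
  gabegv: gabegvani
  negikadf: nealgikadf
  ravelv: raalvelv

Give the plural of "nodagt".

tengosogv and ravelv both end in -v yet inflect differently (tengosogvani, raalvelv), so the final letter is not what conditions the rule; the second-to-last letter is.
"nodagt" has second-to-last letter 'g'. The stems whose second-to-last letter is 'g' (tengosogv → tengosogvani, sepelagn → sepelagnani, gabegv → gabegvani) add -ani.
The other patterns: stems whose second-to-last letter is 'n' double the final consonant and add -ak; stems whose second-to-last letter is 'd' or 'l' insert -al- after the first vowel.
So nodagt → nodagtani.

nodagtani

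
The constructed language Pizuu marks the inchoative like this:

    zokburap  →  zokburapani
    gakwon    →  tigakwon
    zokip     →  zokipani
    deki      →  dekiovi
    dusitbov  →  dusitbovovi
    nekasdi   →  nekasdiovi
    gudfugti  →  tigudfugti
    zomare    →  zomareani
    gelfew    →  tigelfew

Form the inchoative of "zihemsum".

zihemsumani

"zihemsum" begins with z-. The stems beginning with z- (zokip → zokipani, zomare → zomareani, zokburap → zokburapani) add -ani.
So zihemsum → zihemsumani.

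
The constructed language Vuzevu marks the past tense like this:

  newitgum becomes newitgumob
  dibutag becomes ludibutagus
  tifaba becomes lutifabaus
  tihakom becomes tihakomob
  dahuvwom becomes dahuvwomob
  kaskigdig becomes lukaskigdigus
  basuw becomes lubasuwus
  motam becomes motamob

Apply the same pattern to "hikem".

hikemob

motam and tifaba both have last vowel 'a' yet inflect differently (motamob, lutifabaus), so the last vowel is not what conditions the rule; the final letter is.
"hikem" ends in -m. The stems ending in -m (dahuvwom → dahuvwomob, newitgum → newitgumob, motam → motamob) add -ob.
The other pattern: stems ending in -a, -g or -w add lu- … -us around the stem.
So hikem → hikemob.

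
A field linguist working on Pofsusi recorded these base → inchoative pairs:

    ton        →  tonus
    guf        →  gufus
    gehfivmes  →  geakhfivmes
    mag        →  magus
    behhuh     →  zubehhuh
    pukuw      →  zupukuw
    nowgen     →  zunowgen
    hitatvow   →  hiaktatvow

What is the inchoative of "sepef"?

ton and nowgen both end in -n yet inflect differently (tonus, zunowgen), so the final letter is not what conditions the rule; the number of vowels is.
"sepef" has 2 vowels. The stems with 2 vowels (behhuh → zubehhuh, pukuw → zupukuw, nowgen → zunowgen) add the prefix zu-.
So sepef → zusepef.

zusepef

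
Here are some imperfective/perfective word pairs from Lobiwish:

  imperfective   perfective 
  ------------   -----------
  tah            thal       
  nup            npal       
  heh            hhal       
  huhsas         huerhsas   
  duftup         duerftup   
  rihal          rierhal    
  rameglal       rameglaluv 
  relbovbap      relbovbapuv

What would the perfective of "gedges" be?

geerdges

nup and duftup both end in -p yet inflect differently (npal, duerftup), so the final letter is not what conditions the rule; the number of vowels is.
"gedges" has 2 vowels. The stems with 2 vowels (huhsas → huerhsas, duftup → duerftup, rihal → rierhal) insert -er- after the first vowel.
So gedges → geerdges.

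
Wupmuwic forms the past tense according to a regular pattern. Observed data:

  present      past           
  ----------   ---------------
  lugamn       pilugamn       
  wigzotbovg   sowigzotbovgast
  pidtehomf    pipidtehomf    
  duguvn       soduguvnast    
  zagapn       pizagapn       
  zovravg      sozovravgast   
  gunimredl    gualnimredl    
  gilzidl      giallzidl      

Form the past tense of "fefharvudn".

fealfharvudn

"fefharvudn" has second-to-last letter 'd'. The stems whose second-to-last letter is 'd' (gunimredl → gualnimredl, gilzidl → giallzidl) insert -al- after the first vowel.
So fefharvudn → fealfharvudn.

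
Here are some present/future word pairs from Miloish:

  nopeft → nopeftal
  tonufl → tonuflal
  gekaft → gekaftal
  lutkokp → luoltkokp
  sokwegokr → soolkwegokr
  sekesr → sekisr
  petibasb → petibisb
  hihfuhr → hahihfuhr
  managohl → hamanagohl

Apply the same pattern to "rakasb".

"rakasb" has second-to-last letter 's'. The stems whose second-to-last letter is 's' (sekesr → sekisr, petibasb → petibisb) change the last vowel to 'i'.
So rakasb → rakisb.

rakisb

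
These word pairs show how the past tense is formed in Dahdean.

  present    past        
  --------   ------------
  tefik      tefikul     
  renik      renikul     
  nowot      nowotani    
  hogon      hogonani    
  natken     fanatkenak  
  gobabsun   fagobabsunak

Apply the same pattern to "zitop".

"zitop" has last vowel 'o'. The stems whose last vowel is 'o' (nowot → nowotani, hogon → hogonani) add -ani.
So zitop → zitopani.

zitopani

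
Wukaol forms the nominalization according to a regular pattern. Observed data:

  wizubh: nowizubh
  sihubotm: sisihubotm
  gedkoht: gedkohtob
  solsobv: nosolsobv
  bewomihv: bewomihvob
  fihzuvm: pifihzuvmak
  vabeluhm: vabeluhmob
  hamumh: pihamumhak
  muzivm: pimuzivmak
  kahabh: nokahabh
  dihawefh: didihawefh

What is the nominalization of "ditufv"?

diditufv

hamumh and kahabh both end in -h yet inflect differently (pihamumhak, nokahabh), so the final letter is not what conditions the rule; the second-to-last letter is.
"ditufv" has second-to-last letter 'f'. The one such stem in the data (dihawefh → didihawefh) repeats the first consonant+vowel as a prefix (as does sihubotm), so the same rule applies.
The other patterns: stems whose second-to-last letter is 'm' or 'v' add pi- … -ak around the stem; stems whose second-to-last letter is 'b' add the prefix no-; stems whose second-to-last letter is 'h' add -ob.
So ditufv → diditufv.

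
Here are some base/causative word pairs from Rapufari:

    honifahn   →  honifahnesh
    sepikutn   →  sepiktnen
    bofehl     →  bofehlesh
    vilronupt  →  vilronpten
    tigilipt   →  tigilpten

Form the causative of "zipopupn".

zipoppnen

honifahn and sepikutn both end in -n yet inflect differently (honifahnesh, sepiktnen), so the final letter is not what conditions the rule; the second-to-last letter is.
"zipopupn" has second-to-last letter 'p'. The stems whose second-to-last letter is 'p' (vilronupt → vilronpten, tigilipt → tigilpten) delete the last vowel and add -en.
The other pattern: stems whose second-to-last letter is 'h' add -esh.
So zipopupn → zipoppnen.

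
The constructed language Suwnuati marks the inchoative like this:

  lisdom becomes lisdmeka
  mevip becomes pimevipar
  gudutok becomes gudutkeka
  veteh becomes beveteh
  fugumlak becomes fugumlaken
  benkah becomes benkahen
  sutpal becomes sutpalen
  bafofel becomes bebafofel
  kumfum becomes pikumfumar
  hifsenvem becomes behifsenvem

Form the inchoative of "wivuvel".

bewivuvel

kumfum and hifsenvem both end in -m yet inflect differently (pikumfumar, behifsenvem), so the final letter is not what conditions the rule; the last vowel is.
"wivuvel" has last vowel 'e'. The stems whose last vowel is 'e' (hifsenvem → behifsenvem, bafofel → bebafofel, veteh → beveteh) add the prefix be-.
The other patterns: stems whose last vowel is 'i' or 'u' add pi- … -ar around the stem; stems whose last vowel is 'a' add -en; stems whose last vowel is 'o' delete the last vowel and add -eka.
So wivuvel → bewivuvel.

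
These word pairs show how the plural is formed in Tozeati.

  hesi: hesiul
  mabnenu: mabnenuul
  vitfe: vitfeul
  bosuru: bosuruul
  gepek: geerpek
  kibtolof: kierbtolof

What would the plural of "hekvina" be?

hekvinaul

"hekvina" ends in a vowel. The stems ending in a vowel (hesi → hesiul, mabnenu → mabnenuul, vitfe → vitfeul) add -ul.
The other pattern: stems ending in a consonant insert -er- after the first vowel.
So hekvina → hekvinaul.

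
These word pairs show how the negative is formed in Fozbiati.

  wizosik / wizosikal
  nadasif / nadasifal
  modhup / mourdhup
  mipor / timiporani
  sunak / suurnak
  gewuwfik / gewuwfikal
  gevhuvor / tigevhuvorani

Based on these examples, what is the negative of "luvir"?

luviral

wizosik and sunak both end in -k yet inflect differently (wizosikal, suurnak), so the final letter is not what conditions the rule; the last vowel is.
"luvir" has last vowel 'i'. The stems whose last vowel is 'i' (wizosik → wizosikal, nadasif → nadasifal, gewuwfik → gewuwfikal) add -al.
The other patterns: stems whose last vowel is 'o' add ti- … -ani around the stem; stems whose last vowel is 'a' or 'u' insert -ur- after the first vowel.
So luvir → luviral.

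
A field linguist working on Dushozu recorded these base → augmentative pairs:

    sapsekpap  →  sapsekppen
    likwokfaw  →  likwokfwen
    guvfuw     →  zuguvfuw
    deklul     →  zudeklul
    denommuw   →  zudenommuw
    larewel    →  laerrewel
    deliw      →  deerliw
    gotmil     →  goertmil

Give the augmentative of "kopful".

likwokfaw and guvfuw both end in -w yet inflect differently (likwokfwen, zuguvfuw), so the final letter is not what conditions the rule; the last vowel is.
"kopful" has last vowel 'u'. The stems whose last vowel is 'u' (guvfuw → zuguvfuw, deklul → zudeklul, denommuw → zudenommuw) add the prefix zu-.
So kopful → zukopful.

zukopful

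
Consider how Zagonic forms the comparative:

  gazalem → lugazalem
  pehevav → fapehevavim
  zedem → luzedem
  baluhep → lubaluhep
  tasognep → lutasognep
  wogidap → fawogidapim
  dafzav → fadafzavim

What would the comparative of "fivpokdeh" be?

lufivpokdeh

"fivpokdeh" has last vowel 'e'. The stems whose last vowel is 'e' (baluhep → lubaluhep, gazalem → lugazalem, zedem → luzedem) add the prefix lu-.
So fivpokdeh → lufivpokdeh.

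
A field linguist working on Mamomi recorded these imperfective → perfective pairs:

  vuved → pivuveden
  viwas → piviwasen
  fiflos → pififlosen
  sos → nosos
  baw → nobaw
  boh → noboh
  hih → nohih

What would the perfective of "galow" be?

pigalowen

"galow" has 2 vowels. The stems with 2 vowels (vuved → pivuveden, viwas → piviwasen, fiflos → pififlosen) add pi- … -en around the stem.
The other pattern: stems with 1 vowel add the prefix no-.
So galow → pigalowen.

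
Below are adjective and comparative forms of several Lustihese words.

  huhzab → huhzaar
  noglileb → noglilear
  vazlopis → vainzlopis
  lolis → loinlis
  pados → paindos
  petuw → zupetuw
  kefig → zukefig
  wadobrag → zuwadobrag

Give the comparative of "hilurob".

"hilurob" ends in -b. The stems ending in -b (huhzab → huhzaar, noglileb → noglilear) drop the final letter and add -ar.
So hilurob → hiluroar.

hiluroar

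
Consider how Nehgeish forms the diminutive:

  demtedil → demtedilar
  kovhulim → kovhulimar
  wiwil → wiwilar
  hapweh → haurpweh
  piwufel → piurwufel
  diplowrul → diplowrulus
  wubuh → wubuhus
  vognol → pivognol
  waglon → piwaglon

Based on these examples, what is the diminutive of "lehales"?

demtedil and piwufel both end in -l yet inflect differently (demtedilar, piurwufel), so the final letter is not what conditions the rule; the last vowel is.
"lehales" has last vowel 'e'. The stems whose last vowel is 'e' (hapweh → haurpweh, piwufel → piurwufel) insert -ur- after the first vowel.
The other patterns: stems whose last vowel is 'i' add -ar; stems whose last vowel is 'u' add -us; stems whose last vowel is 'o' add the prefix pi-.
So lehales → leurhales.

leurhales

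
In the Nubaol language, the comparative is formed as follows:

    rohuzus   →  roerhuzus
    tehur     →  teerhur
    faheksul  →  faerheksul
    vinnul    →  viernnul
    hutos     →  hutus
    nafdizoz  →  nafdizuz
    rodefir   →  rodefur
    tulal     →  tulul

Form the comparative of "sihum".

"sihum" has last vowel 'u'. The stems whose last vowel is 'u' (rohuzus → roerhuzus, tehur → teerhur, faheksul → faerheksul) insert -er- after the first vowel.
So sihum → sierhum.

sierhum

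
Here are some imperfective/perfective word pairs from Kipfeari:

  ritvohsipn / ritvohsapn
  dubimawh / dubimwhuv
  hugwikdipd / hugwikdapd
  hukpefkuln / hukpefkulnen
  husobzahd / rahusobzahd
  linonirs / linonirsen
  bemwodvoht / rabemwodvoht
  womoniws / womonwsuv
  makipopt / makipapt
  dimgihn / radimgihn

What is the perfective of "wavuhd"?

"wavuhd" has second-to-last letter 'h'. The stems whose second-to-last letter is 'h' (husobzahd → rahusobzahd, dimgihn → radimgihn, bemwodvoht → rabemwodvoht) add the prefix ra-.
The other patterns: stems whose second-to-last letter is 'l' or 'r' add -en; stems whose second-to-last letter is 'w' delete the last vowel and add -uv; stems whose second-to-last letter is 'p' change the last vowel to 'a'.
So wavuhd → rawavuhd.

rawavuhd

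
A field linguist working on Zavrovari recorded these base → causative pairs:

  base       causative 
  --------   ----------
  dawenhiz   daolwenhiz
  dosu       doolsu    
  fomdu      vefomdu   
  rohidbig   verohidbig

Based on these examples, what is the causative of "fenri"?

vefenri

dosu and fomdu both end in -u yet inflect differently (doolsu, vefomdu), so the final letter is not what conditions the rule; the first letter is.
"fenri" begins with f-. The one such stem in the data (fomdu → vefomdu) adds the prefix ve-, so the same rule applies.
So fenri → vefenri.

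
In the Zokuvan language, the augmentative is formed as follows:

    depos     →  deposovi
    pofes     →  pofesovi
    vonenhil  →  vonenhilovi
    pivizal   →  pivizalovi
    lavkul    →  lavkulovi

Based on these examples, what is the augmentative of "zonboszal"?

Every pair shown (depos → deposovi, pofes → pofesovi, vonenhil → vonenhilovi, …) follows the same rule: add -ovi.
So zonboszal → zonboszalovi.

zonboszalovi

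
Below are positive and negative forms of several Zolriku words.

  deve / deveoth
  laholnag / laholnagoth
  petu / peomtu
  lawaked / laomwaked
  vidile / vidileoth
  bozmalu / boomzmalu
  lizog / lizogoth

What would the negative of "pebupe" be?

pebupeoth

deve and lawaked both have last vowel 'e' yet inflect differently (deveoth, laomwaked), so the last vowel is not what conditions the rule; the final letter is.
"pebupe" ends in -e. The stems ending in -e (deve → deveoth, vidile → vidileoth) add -oth.
So pebupe → pebupeoth.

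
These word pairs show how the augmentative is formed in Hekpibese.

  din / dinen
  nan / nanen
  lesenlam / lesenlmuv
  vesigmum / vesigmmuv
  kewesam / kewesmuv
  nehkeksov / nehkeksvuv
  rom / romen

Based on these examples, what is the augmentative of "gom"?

rom and lesenlam both end in -m yet inflect differently (romen, lesenlmuv), so the final letter is not what conditions the rule; the number of vowels is.
"gom" has 1 vowel. The stems with 1 vowel (rom → romen, din → dinen, nan → nanen) add -en.
The other pattern: stems with 3 vowels delete the last vowel and add -uv.
So gom → gomen.

gomen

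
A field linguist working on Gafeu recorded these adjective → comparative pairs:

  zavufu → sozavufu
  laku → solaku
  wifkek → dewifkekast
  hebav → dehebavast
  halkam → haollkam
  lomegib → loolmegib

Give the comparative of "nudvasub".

nuoldvasub

hebav and halkam both have last vowel 'a' yet inflect differently (dehebavast, haollkam), so the last vowel is not what conditions the rule; the final letter is.
"nudvasub" ends in -b. The one such stem in the data (lomegib → loolmegib) inserts -ol- after the first vowel (as does halkam), so the same rule applies.
The other patterns: stems ending in -u add the prefix so-; stems ending in -k or -v add de- … -ast around the stem.
So nudvasub → nuoldvasub.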